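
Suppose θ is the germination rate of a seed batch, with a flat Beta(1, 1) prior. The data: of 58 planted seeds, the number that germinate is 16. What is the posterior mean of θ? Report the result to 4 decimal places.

Posterior mean ≈ 0.2833

The binomial likelihood is conjugate to the Beta prior: with 16 successes and 42 failures, the posterior is Beta(1+16, 1+42) = Beta(17, 43).
E[θ | data] = 17/(17+43) = 0.2833.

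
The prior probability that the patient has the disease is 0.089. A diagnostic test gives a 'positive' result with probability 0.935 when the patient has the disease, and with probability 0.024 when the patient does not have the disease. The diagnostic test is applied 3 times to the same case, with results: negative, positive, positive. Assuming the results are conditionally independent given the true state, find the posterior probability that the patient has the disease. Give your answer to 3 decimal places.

Let H be the event that the patient has the disease; start with P(H) = 0.089. P('positive'|H) = 0.935, P('positive'|¬H) = 0.024.
Update on result 1 ('negative'): P(H) ← 0.065·0.0890 / (0.065·0.0890 + 0.976·0.9110) = 0.0057850/0.89492 = 0.0065.
Update on result 2 ('positive'): P(H) ← 0.935·0.0065 / (0.935·0.0065 + 0.024·0.9935) = 0.0060441/0.029889 = 0.2022.
Update on result 3 ('positive'): P(H) ← 0.935·0.2022 / (0.935·0.2022 + 0.024·0.7978) = 0.18907/0.20822 = 0.9080.

Posterior P(H) ≈ 0.908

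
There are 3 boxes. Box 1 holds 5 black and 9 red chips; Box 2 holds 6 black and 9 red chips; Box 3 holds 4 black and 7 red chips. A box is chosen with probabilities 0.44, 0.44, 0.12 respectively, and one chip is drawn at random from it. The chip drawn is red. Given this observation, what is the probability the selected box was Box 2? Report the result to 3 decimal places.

P(red|Box 1) = 0.6429; P(red|Box 2) = 0.6; P(red|Box 3) = 0.6364.
Prior × likelihood for each source: 0.44·0.6429=0.2829, 0.44·0.6=0.2640, 0.12·0.6364=0.07636. Summing gives P(red) = 0.62322.
P(Box 2 | red) = 0.2640 / 0.62322 = 0.424.

Posterior probability ≈ 0.424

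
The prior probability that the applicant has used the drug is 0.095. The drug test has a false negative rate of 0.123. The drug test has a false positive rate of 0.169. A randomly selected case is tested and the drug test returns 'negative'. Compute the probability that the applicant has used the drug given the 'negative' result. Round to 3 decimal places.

Write H for 'the applicant has used the drug'. Prior odds H:¬H = 0.095/0.905 = 0.10497. For the 'negative' outcome, the likelihood ratio is 0.123/0.831 = 0.14801.
Posterior odds = 0.10497 × 0.14801 = 0.015537, so P(H|E) = 0.015537/(1+0.015537) = 0.015.

P(H | E) ≈ 0.015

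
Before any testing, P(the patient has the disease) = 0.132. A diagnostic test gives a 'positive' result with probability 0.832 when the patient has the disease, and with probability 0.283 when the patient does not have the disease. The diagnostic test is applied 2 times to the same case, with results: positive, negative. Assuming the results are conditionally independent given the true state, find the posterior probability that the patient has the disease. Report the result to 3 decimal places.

Posterior P(H) ≈ 0.095

With H the event that the patient has the disease, the joint likelihood of the observed sequence is P(data|H) = 0.832·0.168 = 0.13978 and P(data|¬H) = 0.283·0.717 = 0.20291.
Bayes: P(H|data) = 0.132·0.13978 / (0.132·0.13978 + 0.868·0.20291) = 0.018450/0.19458 = 0.0948.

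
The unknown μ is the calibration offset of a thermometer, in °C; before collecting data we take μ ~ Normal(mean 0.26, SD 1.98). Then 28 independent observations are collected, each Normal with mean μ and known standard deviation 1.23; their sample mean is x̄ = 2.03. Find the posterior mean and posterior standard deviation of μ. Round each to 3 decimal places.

Prior precision 1/τ₀² = 1/1.98² = 0.255076; data precision n/σ² = 28/1.23² = 18.5075.
Posterior precision = 0.255076 + 18.5075 = 18.7626, giving posterior SD = 1/√18.7626 = 0.231.
Posterior mean = (0.255076·0.26 + 18.5075·2.03) / 18.7626 = 2.006.

Posterior mean ≈ 2.006; posterior SD ≈ 0.231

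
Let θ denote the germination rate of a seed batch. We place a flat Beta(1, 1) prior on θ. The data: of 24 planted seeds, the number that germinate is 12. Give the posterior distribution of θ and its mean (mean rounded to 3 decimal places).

Posterior: Beta(13, 13); mean ≈ 0.500

The binomial likelihood is conjugate to the Beta prior: with 12 successes and 12 failures, the posterior is Beta(1+12, 1+12) = Beta(13, 13).
E[θ | data] = 13/(13+13) = 0.500.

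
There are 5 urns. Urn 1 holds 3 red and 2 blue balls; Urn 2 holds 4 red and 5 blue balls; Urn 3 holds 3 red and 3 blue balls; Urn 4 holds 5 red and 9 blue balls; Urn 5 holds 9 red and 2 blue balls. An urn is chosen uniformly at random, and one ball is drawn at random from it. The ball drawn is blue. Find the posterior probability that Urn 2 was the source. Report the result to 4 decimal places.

Posterior probability ≈ 0.2436

Tabulate prior·likelihood by source: [1] prior 0.2, lik 0.4, product 0.08000; [2] prior 0.2, lik 0.5556, product 0.1111; [3] prior 0.2, lik 0.5, product 0.1000; [4] prior 0.2, lik 0.6429, product 0.1286; [5] prior 0.2, lik 0.1818, product 0.03636.
Normalizing constant = 0.45605; the posterior for Urn 2 is its product over the sum, 0.1111/0.45605 = 0.2436.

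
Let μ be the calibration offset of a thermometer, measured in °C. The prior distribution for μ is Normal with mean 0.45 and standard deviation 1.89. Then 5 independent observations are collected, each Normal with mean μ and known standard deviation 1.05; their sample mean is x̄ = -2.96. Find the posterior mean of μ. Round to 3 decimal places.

Prior precision 1/τ₀² = 1/1.89² = 0.279947; data precision n/σ² = 5/1.05² = 4.53515.
Posterior precision = 0.279947 + 4.53515 = 4.81509.
Posterior mean = (0.279947·0.45 + 4.53515·-2.96) / 4.81509 = -2.762.

Posterior mean ≈ -2.762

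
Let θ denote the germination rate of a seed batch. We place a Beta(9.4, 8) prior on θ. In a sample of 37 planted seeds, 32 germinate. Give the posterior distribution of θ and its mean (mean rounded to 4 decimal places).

Posterior: Beta(41.4, 13); mean ≈ 0.7610

The binomial likelihood is conjugate to the Beta prior: with 32 successes and 5 failures, the posterior is Beta(9.4+32, 8+5) = Beta(41.4, 13).
E[θ | data] = 41.4/(41.4+13) = 0.7610.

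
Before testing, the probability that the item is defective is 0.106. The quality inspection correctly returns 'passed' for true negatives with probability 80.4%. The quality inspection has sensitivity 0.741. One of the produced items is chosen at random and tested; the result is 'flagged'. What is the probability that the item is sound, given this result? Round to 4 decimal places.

Let H be the event that the item is defective. P(H) = 0.106, so P(¬H) = 0.894. With E the 'flagged' result, P(E|H) = 0.741 and P(E|¬H) = 0.196.
P(E) = 0.741·0.106 + 0.196·0.894 = 0.078546 + 0.17522 = 0.25377.
By Bayes' theorem, P(H|E) = 0.078546 / 0.25377 = 0.3095. Hence P(¬H|E) = 1 − 0.3095 = 0.6905.

P(¬H | E) ≈ 0.6905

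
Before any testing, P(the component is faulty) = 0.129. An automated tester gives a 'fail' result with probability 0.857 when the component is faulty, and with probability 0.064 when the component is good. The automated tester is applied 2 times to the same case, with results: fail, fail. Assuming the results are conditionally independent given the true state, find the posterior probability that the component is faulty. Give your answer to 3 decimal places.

Let H be the event that the component is faulty; start with P(H) = 0.129. P('fail'|H) = 0.857, P('fail'|¬H) = 0.064.
Update on result 1 ('fail'): P(H) ← 0.857·0.1290 / (0.857·0.1290 + 0.064·0.8710) = 0.11055/0.16630 = 0.6648.
Update on result 2 ('fail'): P(H) ← 0.857·0.6648 / (0.857·0.6648 + 0.064·0.3352) = 0.56973/0.59118 = 0.9637.

Posterior P(H) ≈ 0.964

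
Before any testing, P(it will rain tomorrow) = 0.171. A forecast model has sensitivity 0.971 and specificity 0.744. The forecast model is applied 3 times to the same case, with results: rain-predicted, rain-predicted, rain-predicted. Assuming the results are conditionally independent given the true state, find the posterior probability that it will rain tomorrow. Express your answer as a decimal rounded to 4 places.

Let H be the event that it will rain tomorrow; start with P(H) = 0.171. P('rain-predicted'|H) = 0.971, P('rain-predicted'|¬H) = 0.256.
Update on result 1 ('rain-predicted'): P(H) ← 0.971·0.1710 / (0.971·0.1710 + 0.256·0.8290) = 0.16604/0.37827 = 0.4390.
Update on result 2 ('rain-predicted'): P(H) ← 0.971·0.4390 / (0.971·0.4390 + 0.256·0.5610) = 0.42622/0.56985 = 0.7480.
Update on result 3 ('rain-predicted'): P(H) ← 0.971·0.7480 / (0.971·0.7480 + 0.256·0.2520) = 0.72627/0.79079 = 0.9184.

Posterior P(H) ≈ 0.9184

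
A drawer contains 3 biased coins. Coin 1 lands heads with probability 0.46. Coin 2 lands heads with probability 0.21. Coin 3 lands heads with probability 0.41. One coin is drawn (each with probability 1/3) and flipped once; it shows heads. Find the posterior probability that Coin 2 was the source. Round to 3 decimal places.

Tabulate prior·likelihood by source: [1] prior 0.333333, lik 0.46, product 0.1533; [2] prior 0.333333, lik 0.21, product 0.07000; [3] prior 0.333333, lik 0.41, product 0.1367.
Normalizing constant = 0.36000; the posterior for Coin 2 is its product over the sum, 0.07000/0.36000 = 0.194.

Posterior probability ≈ 0.194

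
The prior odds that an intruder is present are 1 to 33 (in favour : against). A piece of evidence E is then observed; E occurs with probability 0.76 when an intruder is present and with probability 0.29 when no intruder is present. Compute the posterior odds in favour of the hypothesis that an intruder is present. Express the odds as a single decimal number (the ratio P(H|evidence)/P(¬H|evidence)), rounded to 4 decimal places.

Prior odds = 1/33 = 0.030303. In log-odds, ln(0.030303) = -3.4965.
Add log likelihood ratio: ln(2.6207) = 0.96344.
Posterior log-odds = -2.5331, so posterior odds = exp(-2.5331) = 0.079415.

Posterior odds ≈ 0.0794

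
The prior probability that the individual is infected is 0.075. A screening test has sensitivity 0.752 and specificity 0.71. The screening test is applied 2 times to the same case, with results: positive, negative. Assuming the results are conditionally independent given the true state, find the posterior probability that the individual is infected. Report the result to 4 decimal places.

Posterior P(H) ≈ 0.0684

With H the event that the individual is infected, the joint likelihood of the observed sequence is P(data|H) = 0.752·0.248 = 0.18650 and P(data|¬H) = 0.29·0.71 = 0.20590.
Bayes: P(H|data) = 0.075·0.18650 / (0.075·0.18650 + 0.925·0.20590) = 0.013987/0.20444 = 0.0684.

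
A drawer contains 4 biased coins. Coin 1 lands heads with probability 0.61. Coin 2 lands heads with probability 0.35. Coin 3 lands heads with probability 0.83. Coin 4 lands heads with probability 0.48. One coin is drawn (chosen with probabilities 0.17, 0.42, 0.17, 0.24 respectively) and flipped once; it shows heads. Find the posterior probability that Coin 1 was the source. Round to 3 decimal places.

P(heads|C1) = 0.61; P(heads|C2) = 0.35; P(heads|C3) = 0.83; P(heads|C4) = 0.48.
Prior × likelihood for each source: 0.17·0.61=0.1037, 0.42·0.35=0.1470, 0.17·0.83=0.1411, 0.24·0.48=0.1152. Summing gives P(heads) = 0.50700.
P(Coin 1 | heads) = 0.1037 / 0.50700 = 0.205.

Posterior probability ≈ 0.205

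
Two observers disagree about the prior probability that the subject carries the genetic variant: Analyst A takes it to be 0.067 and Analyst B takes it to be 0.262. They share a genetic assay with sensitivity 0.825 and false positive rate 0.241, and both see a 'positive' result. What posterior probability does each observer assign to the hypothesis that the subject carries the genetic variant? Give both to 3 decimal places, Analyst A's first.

P('+'|H) = 0.825, P('+'|¬H) = 0.241.
Analyst A: numerator 0.825·0.067 = 0.055275; evidence = 0.055275+0.241·0.933 = 0.28013; posterior = 0.197.
Analyst B: numerator 0.825·0.262 = 0.21615; evidence = 0.21615+0.241·0.738 = 0.39401; posterior = 0.549.

Analyst A: 0.197; Analyst B: 0.549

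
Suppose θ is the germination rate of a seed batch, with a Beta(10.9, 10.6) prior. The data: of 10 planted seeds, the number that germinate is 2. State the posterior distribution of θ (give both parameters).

Posterior: Beta(12.9, 18.6)

The binomial likelihood is conjugate to the Beta prior: with 2 successes and 8 failures, the posterior is Beta(10.9+2, 10.6+8) = Beta(12.9, 18.6).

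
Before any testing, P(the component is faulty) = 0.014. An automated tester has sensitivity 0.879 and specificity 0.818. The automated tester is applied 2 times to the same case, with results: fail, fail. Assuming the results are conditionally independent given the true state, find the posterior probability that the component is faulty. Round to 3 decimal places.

Posterior P(H) ≈ 0.249

Let H be the event that the component is faulty; start with P(H) = 0.014. P('fail'|H) = 0.879, P('fail'|¬H) = 0.182.
Update on result 1 ('fail'): P(H) ← 0.879·0.0140 / (0.879·0.0140 + 0.182·0.9860) = 0.012306/0.19176 = 0.0642.
Update on result 2 ('fail'): P(H) ← 0.879·0.0642 / (0.879·0.0642 + 0.182·0.9358) = 0.056410/0.22673 = 0.2488.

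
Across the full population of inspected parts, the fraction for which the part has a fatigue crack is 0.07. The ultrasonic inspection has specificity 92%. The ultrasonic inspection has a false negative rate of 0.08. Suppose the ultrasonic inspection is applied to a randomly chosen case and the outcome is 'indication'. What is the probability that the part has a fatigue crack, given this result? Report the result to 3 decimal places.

Let H be the event that the part has a fatigue crack. P(H) = 0.07, so P(¬H) = 0.93. With E the 'indication' result, P(E|H) = 0.92 and P(E|¬H) = 0.08.
P(E) = 0.92·0.07 + 0.08·0.93 = 0.064400 + 0.074400 = 0.13880.
By Bayes' theorem, P(H|E) = 0.064400 / 0.13880 = 0.464.

P(H | E) ≈ 0.464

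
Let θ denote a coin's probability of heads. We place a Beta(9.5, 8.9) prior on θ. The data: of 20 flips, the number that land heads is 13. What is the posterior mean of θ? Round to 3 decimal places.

Posterior mean ≈ 0.586

The binomial likelihood is conjugate to the Beta prior: with 13 successes and 7 failures, the posterior is Beta(9.5+13, 8.9+7) = Beta(22.5, 15.9).
Posterior mean = α/(α+β) = 22.5/38.4 = 0.586.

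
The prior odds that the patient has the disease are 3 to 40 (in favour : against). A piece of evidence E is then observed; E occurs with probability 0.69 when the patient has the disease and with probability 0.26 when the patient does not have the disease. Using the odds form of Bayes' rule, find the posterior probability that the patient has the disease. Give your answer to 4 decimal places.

Posterior probability ≈ 0.1660

Prior odds = 3/40 = 0.075000.
Likelihood ratio for E = 0.69/0.26 = 2.6538.
Posterior odds = prior odds × LR = 0.19904.
Posterior probability = odds/(1+odds) = 0.19904/1.1990 = 0.1660.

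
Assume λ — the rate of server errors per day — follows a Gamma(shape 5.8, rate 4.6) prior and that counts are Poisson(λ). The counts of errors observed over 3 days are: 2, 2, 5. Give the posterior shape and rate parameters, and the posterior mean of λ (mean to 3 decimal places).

The Poisson likelihood adds the total count to the shape and the number of exposure periods to the rate. Here ∑xᵢ = 9 and n = 3, so shape 5.8→14.8 and rate 4.6→7.6.
Posterior mean = shape/rate = 14.8/7.6 = 1.947.

Posterior: Gamma(shape=14.8, rate=7.6); mean ≈ 1.947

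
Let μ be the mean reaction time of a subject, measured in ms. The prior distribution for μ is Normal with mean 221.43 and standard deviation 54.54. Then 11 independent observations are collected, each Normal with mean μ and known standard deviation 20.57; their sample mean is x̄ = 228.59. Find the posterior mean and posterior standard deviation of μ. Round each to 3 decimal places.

With known σ, the Normal prior is conjugate. Weight on the data is w = (n/σ²)/(n/σ² + 1/τ₀²) = 0.0259971/(0.0259971+0.00033618) = 0.98723.
Posterior mean = w·x̄ + (1−w)·μ₀ = 0.98723·228.59 + 0.012766·221.43 = 228.499. Posterior variance = 1/(0.0259971+0.00033618) = 37.9748, so SD = 6.162.

Posterior mean ≈ 228.499; posterior SD ≈ 6.162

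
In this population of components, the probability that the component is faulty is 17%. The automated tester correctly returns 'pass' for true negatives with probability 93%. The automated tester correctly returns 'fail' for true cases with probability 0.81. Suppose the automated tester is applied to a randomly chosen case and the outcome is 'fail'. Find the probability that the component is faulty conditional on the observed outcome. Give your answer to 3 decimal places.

Write H for 'the component is faulty'. Prior odds H:¬H = 0.17/0.83 = 0.20482. For the 'fail' outcome, the likelihood ratio is 0.81/0.07 = 11.571.
Posterior odds = 0.20482 × 11.571 = 2.3701, so P(H|E) = 2.3701/(1+2.3701) = 0.703.

P(H | E) ≈ 0.703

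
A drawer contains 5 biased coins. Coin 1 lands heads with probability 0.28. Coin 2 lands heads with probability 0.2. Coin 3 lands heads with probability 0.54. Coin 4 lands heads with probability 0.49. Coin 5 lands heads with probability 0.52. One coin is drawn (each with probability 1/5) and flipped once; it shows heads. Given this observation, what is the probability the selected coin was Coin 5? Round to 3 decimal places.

Posterior probability ≈ 0.256

P(heads|C1) = 0.28; P(heads|C2) = 0.2; P(heads|C3) = 0.54; P(heads|C4) = 0.49; P(heads|C5) = 0.52.
Prior × likelihood for each source: 0.2·0.28=0.05600, 0.2·0.2=0.04000, 0.2·0.54=0.1080, 0.2·0.49=0.09800, 0.2·0.52=0.1040. Summing gives P(heads) = 0.40600.
P(Coin 5 | heads) = 0.1040 / 0.40600 = 0.256.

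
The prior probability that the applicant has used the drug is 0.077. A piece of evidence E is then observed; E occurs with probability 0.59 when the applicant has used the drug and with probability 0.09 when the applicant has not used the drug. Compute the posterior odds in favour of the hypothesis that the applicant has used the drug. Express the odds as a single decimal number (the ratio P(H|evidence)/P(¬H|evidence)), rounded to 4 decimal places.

Posterior odds ≈ 0.5469

Prior odds = 0.077/(1−0.077) = 0.083424. In log-odds, ln(0.083424) = -2.4838.
Add log likelihood ratio: ln(6.5556) = 1.8803.
Posterior log-odds = -0.60351, so posterior odds = exp(-0.60351) = 0.54689.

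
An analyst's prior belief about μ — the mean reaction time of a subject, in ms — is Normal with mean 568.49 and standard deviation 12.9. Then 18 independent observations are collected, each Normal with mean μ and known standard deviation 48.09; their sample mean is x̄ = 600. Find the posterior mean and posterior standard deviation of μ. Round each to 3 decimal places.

Posterior mean ≈ 586.271; posterior SD ≈ 8.515

With known σ, the Normal prior is conjugate. Weight on the data is w = (n/σ²)/(n/σ² + 1/τ₀²) = 0.00778329/(0.00778329+0.00600925) = 0.56431.
Posterior mean = w·x̄ + (1−w)·μ₀ = 0.56431·600 + 0.43569·568.49 = 586.271. Posterior variance = 1/(0.00778329+0.00600925) = 72.5030, so SD = 8.515.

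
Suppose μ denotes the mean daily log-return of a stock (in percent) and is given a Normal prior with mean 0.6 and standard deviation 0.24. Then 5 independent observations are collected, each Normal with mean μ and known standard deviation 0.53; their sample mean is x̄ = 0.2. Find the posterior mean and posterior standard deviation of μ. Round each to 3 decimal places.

Posterior mean ≈ 0.398; posterior SD ≈ 0.169

With known σ, the Normal prior is conjugate. Weight on the data is w = (n/σ²)/(n/σ² + 1/τ₀²) = 17.7999/(17.7999+17.3611) = 0.50624.
Posterior mean = w·x̄ + (1−w)·μ₀ = 0.50624·0.2 + 0.49376·0.6 = 0.398. Posterior variance = 1/(17.7999+17.3611) = 0.0284406, so SD = 0.169.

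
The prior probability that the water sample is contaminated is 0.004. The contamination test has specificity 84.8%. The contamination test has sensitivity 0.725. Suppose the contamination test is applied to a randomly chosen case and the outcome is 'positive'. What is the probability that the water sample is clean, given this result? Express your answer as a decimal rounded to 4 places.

Write H for 'the water sample is contaminated'. Prior odds H:¬H = 0.004/0.996 = 0.0040161. For the 'positive' outcome, the likelihood ratio is 0.725/0.152 = 4.7697.
Posterior odds = 0.0040161 × 4.7697 = 0.019156, so P(H|E) = 0.019156/(1+0.019156) = 0.0188. Then P(¬H|E) = 1 − 0.0188 = 0.9812.

P(¬H | E) ≈ 0.9812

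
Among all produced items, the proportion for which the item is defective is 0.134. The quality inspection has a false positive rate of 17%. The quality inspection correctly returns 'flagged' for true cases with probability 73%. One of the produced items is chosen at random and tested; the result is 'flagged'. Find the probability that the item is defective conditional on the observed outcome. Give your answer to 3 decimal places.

Write H for 'the item is defective'. Prior odds H:¬H = 0.134/0.866 = 0.15473. For the 'flagged' outcome, the likelihood ratio is 0.73/0.17 = 4.2941.
Posterior odds = 0.15473 × 4.2941 = 0.66445, so P(H|E) = 0.66445/(1+0.66445) = 0.399.

P(H | E) ≈ 0.399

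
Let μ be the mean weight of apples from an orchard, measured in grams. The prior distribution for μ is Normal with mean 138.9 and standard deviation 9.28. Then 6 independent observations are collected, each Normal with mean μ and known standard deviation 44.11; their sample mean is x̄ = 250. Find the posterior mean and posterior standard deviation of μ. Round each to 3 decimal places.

Posterior mean ≈ 162.213; posterior SD ≈ 8.249

Prior precision 1/τ₀² = 1/9.28² = 0.0116119; data precision n/σ² = 6/44.11² = 0.00308374.
Posterior precision = 0.0116119 + 0.00308374 = 0.0146957, giving posterior SD = 1/√0.0146957 = 8.249.
Posterior mean = (0.0116119·138.9 + 0.00308374·250) / 0.0146957 = 162.213.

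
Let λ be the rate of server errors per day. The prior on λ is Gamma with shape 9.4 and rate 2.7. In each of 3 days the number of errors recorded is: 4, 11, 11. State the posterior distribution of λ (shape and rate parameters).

Total count ∑xᵢ = 26 over n = 3 days.
Gamma is conjugate to the Poisson likelihood: posterior is Gamma(shape = 9.4+26 = 35.4, rate = 2.7+3 = 5.7).

Posterior: Gamma(shape=35.4, rate=5.7)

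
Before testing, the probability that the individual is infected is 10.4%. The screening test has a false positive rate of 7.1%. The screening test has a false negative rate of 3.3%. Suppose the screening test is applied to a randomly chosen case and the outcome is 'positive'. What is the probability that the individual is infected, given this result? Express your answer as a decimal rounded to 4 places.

P(H | E) ≈ 0.6125

Let H be the event that the individual is infected. P(H) = 0.104, so P(¬H) = 0.896. With E the 'positive' result, P(E|H) = 0.967 and P(E|¬H) = 0.071.
P(E) = 0.967·0.104 + 0.071·0.896 = 0.10057 + 0.063616 = 0.16418.
By Bayes' theorem, P(H|E) = 0.10057 / 0.16418 = 0.6125.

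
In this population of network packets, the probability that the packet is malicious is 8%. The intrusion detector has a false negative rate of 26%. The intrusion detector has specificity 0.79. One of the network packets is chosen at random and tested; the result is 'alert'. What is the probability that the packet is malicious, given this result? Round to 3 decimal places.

P(H | E) ≈ 0.235

Write H for 'the packet is malicious'. Prior odds H:¬H = 0.08/0.92 = 0.086957. For the 'alert' outcome, the likelihood ratio is 0.74/0.21 = 3.5238.
Posterior odds = 0.086957 × 3.5238 = 0.30642, so P(H|E) = 0.30642/(1+0.30642) = 0.235.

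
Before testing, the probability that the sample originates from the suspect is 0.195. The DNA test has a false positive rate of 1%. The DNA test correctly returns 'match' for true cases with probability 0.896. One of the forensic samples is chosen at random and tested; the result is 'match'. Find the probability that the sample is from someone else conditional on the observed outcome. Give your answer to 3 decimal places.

P(¬H | E) ≈ 0.044

Write H for 'the sample originates from the suspect'. Prior odds H:¬H = 0.195/0.805 = 0.24224. For the 'match' outcome, the likelihood ratio is 0.896/0.01 = 89.600.
Posterior odds = 0.24224 × 89.600 = 21.704, so P(H|E) = 21.704/(1+21.704) = 0.956. Then P(¬H|E) = 1 − 0.956 = 0.044.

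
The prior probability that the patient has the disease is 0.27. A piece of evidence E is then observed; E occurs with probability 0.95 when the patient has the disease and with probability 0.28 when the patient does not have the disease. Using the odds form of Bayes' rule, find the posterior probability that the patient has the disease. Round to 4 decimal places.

Posterior probability ≈ 0.5565

Prior odds = 0.27/(1−0.27) = 0.36986.
Likelihood ratio for E = 0.95/0.28 = 3.3929.
Posterior odds = prior odds × LR = 1.2549.
Posterior probability = odds/(1+odds) = 1.2549/2.2549 = 0.5565.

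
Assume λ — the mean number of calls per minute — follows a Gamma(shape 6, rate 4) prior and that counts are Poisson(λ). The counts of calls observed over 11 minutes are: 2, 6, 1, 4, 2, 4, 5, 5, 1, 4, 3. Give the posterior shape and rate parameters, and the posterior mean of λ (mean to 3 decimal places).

Posterior: Gamma(shape=43, rate=15); mean ≈ 2.867

The Poisson likelihood adds the total count to the shape and the number of exposure periods to the rate. Here ∑xᵢ = 37 and n = 11, so shape 6→43 and rate 4→15.
Posterior mean = shape/rate = 43/15 = 2.867.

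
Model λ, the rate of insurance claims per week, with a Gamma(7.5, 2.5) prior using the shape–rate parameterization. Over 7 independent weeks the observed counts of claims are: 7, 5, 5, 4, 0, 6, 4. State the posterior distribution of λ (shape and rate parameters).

Posterior: Gamma(shape=38.5, rate=9.5)

Total count ∑xᵢ = 31 over n = 7 weeks.
Gamma is conjugate to the Poisson likelihood: posterior is Gamma(shape = 7.5+31 = 38.5, rate = 2.5+7 = 9.5).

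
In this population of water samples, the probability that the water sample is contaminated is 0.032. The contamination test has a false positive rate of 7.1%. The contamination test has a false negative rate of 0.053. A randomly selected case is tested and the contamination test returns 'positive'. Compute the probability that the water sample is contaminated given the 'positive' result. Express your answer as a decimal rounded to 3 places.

Write H for 'the water sample is contaminated'. Prior odds H:¬H = 0.032/0.968 = 0.033058. For the 'positive' outcome, the likelihood ratio is 0.947/0.071 = 13.338.
Posterior odds = 0.033058 × 13.338 = 0.44093, so P(H|E) = 0.44093/(1+0.44093) = 0.306.

P(H | E) ≈ 0.306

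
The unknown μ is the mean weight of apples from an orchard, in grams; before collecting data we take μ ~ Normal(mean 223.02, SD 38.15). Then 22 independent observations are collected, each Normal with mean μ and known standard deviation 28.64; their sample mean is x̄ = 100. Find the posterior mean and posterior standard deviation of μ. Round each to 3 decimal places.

Prior precision 1/τ₀² = 1/38.15² = 0.00068709; data precision n/σ² = 22/28.64² = 0.0268211.
Posterior precision = 0.00068709 + 0.0268211 = 0.0275082, giving posterior SD = 1/√0.0275082 = 6.029.
Posterior mean = (0.00068709·223.02 + 0.0268211·100) / 0.0275082 = 103.073.

Posterior mean ≈ 103.073; posterior SD ≈ 6.029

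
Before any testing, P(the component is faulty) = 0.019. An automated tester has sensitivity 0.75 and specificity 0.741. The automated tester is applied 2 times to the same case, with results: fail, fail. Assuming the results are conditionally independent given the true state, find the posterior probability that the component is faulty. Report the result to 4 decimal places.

With H the event that the component is faulty, the joint likelihood of the observed sequence is P(data|H) = 0.75·0.75 = 0.56250 and P(data|¬H) = 0.259·0.259 = 0.067081.
Bayes: P(H|data) = 0.019·0.56250 / (0.019·0.56250 + 0.981·0.067081) = 0.010687/0.076494 = 0.1397.

Posterior P(H) ≈ 0.1397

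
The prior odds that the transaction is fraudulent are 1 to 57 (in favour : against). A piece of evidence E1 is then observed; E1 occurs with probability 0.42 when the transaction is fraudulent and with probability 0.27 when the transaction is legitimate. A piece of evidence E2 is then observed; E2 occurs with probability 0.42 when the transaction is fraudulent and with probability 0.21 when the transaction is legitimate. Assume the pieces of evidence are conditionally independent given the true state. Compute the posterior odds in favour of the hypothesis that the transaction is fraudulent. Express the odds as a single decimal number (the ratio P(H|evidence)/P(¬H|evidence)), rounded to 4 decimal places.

Posterior odds ≈ 0.0546

Prior odds = 1/57 = 0.017544.
Likelihood ratio for E1 = 0.42/0.27 = 1.5556.
Likelihood ratio for E2 = 0.42/0.21 = 2.0000.
Posterior odds = prior odds × LR₁ × LR₂ = 0.054581.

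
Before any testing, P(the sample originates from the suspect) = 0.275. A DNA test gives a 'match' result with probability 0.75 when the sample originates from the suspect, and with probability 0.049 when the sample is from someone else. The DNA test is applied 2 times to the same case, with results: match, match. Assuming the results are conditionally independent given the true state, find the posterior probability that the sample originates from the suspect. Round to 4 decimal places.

With H the event that the sample originates from the suspect, the joint likelihood of the observed sequence is P(data|H) = 0.75·0.75 = 0.56250 and P(data|¬H) = 0.049·0.049 = 0.0024010.
Bayes: P(H|data) = 0.275·0.56250 / (0.275·0.56250 + 0.725·0.0024010) = 0.15469/0.15643 = 0.9889.

Posterior P(H) ≈ 0.9889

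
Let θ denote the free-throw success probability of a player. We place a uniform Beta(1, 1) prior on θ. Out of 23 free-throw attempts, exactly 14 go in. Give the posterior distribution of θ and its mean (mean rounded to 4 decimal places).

Posterior: Beta(15, 10); mean ≈ 0.6000

The binomial likelihood is conjugate to the Beta prior: with 14 successes and 9 failures, the posterior is Beta(1+14, 1+9) = Beta(15, 10).
E[θ | data] = 15/(15+10) = 0.6000.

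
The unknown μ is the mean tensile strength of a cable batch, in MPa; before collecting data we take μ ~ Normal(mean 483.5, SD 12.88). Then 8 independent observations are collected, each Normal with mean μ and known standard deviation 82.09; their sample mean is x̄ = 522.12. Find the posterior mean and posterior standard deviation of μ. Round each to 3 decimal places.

Prior precision 1/τ₀² = 1/12.88² = 0.00602793; data precision n/σ² = 8/82.09² = 0.00118716.
Posterior precision = 0.00602793 + 0.00118716 = 0.00721509, giving posterior SD = 1/√0.00721509 = 11.773.
Posterior mean = (0.00602793·483.5 + 0.00118716·522.12) / 0.00721509 = 489.854.

Posterior mean ≈ 489.854; posterior SD ≈ 11.773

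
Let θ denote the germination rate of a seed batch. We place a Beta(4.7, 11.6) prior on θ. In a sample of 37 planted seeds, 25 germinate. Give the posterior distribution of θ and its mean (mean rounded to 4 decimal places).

The binomial likelihood is conjugate to the Beta prior: with 25 successes and 12 failures, the posterior is Beta(4.7+25, 11.6+12) = Beta(29.7, 23.6).
E[θ | data] = 29.7/(29.7+23.6) = 0.5572.

Posterior: Beta(29.7, 23.6); mean ≈ 0.5572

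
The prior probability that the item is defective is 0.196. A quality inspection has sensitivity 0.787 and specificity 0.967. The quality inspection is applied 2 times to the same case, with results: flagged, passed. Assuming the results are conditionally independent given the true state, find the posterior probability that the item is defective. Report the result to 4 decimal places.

Posterior P(H) ≈ 0.5615

With H the event that the item is defective, the joint likelihood of the observed sequence is P(data|H) = 0.787·0.213 = 0.16763 and P(data|¬H) = 0.033·0.967 = 0.031911.
Bayes: P(H|data) = 0.196·0.16763 / (0.196·0.16763 + 0.804·0.031911) = 0.032856/0.058512 = 0.5615.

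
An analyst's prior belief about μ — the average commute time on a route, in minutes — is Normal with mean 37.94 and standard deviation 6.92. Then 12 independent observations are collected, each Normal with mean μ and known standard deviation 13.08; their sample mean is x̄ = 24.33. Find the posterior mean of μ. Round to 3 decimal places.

Posterior mean ≈ 27.452

With known σ, the Normal prior is conjugate. Weight on the data is w = (n/σ²)/(n/σ² + 1/τ₀²) = 0.0701400/(0.0701400+0.0208828) = 0.77058.
Posterior mean = w·x̄ + (1−w)·μ₀ = 0.77058·24.33 + 0.22942·37.94 = 27.452.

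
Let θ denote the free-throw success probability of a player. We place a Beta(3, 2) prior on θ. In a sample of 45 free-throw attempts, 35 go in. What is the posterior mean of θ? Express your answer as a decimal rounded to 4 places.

Posterior mean ≈ 0.7600

The binomial likelihood is conjugate to the Beta prior: with 35 successes and 10 failures, the posterior is Beta(3+35, 2+10) = Beta(38, 12).
E[θ | data] = 38/(38+12) = 0.7600.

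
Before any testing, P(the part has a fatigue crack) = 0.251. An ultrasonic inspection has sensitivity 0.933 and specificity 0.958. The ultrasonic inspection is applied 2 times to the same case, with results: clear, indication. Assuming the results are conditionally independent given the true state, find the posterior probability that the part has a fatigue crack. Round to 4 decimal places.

Posterior P(H) ≈ 0.3424

With H the event that the part has a fatigue crack, the joint likelihood of the observed sequence is P(data|H) = 0.067·0.933 = 0.062511 and P(data|¬H) = 0.958·0.042 = 0.040236.
Bayes: P(H|data) = 0.251·0.062511 / (0.251·0.062511 + 0.749·0.040236) = 0.015690/0.045827 = 0.3424.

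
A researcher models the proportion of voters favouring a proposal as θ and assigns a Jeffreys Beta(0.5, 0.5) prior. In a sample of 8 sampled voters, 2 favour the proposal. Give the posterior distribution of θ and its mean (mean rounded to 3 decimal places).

Posterior: Beta(2.5, 6.5); mean ≈ 0.278

The binomial likelihood is conjugate to the Beta prior: with 2 successes and 6 failures, the posterior is Beta(0.5+2, 0.5+6) = Beta(2.5, 6.5).
E[θ | data] = 2.5/(2.5+6.5) = 0.278.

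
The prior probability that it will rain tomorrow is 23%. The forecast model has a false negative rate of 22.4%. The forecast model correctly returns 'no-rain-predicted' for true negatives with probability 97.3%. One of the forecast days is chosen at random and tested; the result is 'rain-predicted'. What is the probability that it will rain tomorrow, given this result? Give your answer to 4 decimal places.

Let H be the event that it will rain tomorrow. P(H) = 0.23, so P(¬H) = 0.77. With E the 'rain-predicted' result, P(E|H) = 0.776 and P(E|¬H) = 0.027.
P(E) = 0.776·0.23 + 0.027·0.77 = 0.17848 + 0.020790 = 0.19927.
By Bayes' theorem, P(H|E) = 0.17848 / 0.19927 = 0.8957.

P(H | E) ≈ 0.8957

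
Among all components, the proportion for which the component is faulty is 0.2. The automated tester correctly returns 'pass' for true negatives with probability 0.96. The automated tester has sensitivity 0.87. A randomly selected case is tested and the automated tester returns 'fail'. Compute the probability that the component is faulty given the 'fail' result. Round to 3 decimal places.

P(H | E) ≈ 0.845

Write H for 'the component is faulty'. Prior odds H:¬H = 0.2/0.8 = 0.25000. For the 'fail' outcome, the likelihood ratio is 0.87/0.04 = 21.750.
Posterior odds = 0.25000 × 21.750 = 5.4375, so P(H|E) = 5.4375/(1+5.4375) = 0.845.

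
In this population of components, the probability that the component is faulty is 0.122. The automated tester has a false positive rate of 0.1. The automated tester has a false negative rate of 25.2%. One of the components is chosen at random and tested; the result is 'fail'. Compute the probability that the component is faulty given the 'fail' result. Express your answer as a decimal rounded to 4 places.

P(H | E) ≈ 0.5097

Let H be the event that the component is faulty. P(H) = 0.122, so P(¬H) = 0.878. With E the 'fail' result, P(E|H) = 0.748 and P(E|¬H) = 0.1.
P(E) = 0.748·0.122 + 0.1·0.878 = 0.091256 + 0.087800 = 0.17906.
By Bayes' theorem, P(H|E) = 0.091256 / 0.17906 = 0.5097.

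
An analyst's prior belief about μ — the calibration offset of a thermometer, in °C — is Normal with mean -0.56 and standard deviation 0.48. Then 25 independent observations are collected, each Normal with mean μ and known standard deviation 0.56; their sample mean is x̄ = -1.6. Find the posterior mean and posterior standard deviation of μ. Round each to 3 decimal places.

Prior precision 1/τ₀² = 1/0.48² = 4.34028; data precision n/σ² = 25/0.56² = 79.7194.
Posterior precision = 4.34028 + 79.7194 = 84.0597, giving posterior SD = 1/√84.0597 = 0.109.
Posterior mean = (4.34028·-0.56 + 79.7194·-1.6) / 84.0597 = -1.546.

Posterior mean ≈ -1.546; posterior SD ≈ 0.109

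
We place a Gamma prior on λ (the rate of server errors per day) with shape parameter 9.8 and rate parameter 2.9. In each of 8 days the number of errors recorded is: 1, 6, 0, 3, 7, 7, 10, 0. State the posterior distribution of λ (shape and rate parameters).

Posterior: Gamma(shape=43.8, rate=10.9)

Total count ∑xᵢ = 34 over n = 8 days.
Gamma is conjugate to the Poisson likelihood: posterior is Gamma(shape = 9.8+34 = 43.8, rate = 2.9+8 = 10.9).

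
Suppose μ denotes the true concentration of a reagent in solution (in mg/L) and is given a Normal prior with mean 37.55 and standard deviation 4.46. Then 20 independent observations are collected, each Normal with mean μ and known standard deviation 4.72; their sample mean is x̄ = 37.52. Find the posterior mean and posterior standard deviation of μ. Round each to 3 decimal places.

Prior precision 1/τ₀² = 1/4.46² = 0.0502725; data precision n/σ² = 20/4.72² = 0.897731.
Posterior precision = 0.0502725 + 0.897731 = 0.948003, giving posterior SD = 1/√0.948003 = 1.027.
Posterior mean = (0.0502725·37.55 + 0.897731·37.52) / 0.948003 = 37.522.

Posterior mean ≈ 37.522; posterior SD ≈ 1.027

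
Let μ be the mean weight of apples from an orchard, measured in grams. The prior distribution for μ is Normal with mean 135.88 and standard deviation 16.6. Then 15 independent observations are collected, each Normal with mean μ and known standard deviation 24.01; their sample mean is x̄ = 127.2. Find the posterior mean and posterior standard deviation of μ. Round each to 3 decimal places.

Posterior mean ≈ 128.262; posterior SD ≈ 5.808

Prior precision 1/τ₀² = 1/16.6² = 0.00362897; data precision n/σ² = 15/24.01² = 0.0260200.
Posterior precision = 0.00362897 + 0.0260200 = 0.0296490, giving posterior SD = 1/√0.0296490 = 5.808.
Posterior mean = (0.00362897·135.88 + 0.0260200·127.2) / 0.0296490 = 128.262.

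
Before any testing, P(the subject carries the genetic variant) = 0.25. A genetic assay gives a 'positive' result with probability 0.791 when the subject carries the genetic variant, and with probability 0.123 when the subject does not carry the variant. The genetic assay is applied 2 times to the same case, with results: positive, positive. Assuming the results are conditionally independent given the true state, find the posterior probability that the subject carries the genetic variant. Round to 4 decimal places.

Posterior P(H) ≈ 0.9324

Let H be the event that the subject carries the genetic variant; start with P(H) = 0.25. P('positive'|H) = 0.791, P('positive'|¬H) = 0.123.
Update on result 1 ('positive'): P(H) ← 0.791·0.2500 / (0.791·0.2500 + 0.123·0.7500) = 0.19775/0.29000 = 0.6819.
Update on result 2 ('positive'): P(H) ← 0.791·0.6819 / (0.791·0.6819 + 0.123·0.3181) = 0.53938/0.57851 = 0.9324.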